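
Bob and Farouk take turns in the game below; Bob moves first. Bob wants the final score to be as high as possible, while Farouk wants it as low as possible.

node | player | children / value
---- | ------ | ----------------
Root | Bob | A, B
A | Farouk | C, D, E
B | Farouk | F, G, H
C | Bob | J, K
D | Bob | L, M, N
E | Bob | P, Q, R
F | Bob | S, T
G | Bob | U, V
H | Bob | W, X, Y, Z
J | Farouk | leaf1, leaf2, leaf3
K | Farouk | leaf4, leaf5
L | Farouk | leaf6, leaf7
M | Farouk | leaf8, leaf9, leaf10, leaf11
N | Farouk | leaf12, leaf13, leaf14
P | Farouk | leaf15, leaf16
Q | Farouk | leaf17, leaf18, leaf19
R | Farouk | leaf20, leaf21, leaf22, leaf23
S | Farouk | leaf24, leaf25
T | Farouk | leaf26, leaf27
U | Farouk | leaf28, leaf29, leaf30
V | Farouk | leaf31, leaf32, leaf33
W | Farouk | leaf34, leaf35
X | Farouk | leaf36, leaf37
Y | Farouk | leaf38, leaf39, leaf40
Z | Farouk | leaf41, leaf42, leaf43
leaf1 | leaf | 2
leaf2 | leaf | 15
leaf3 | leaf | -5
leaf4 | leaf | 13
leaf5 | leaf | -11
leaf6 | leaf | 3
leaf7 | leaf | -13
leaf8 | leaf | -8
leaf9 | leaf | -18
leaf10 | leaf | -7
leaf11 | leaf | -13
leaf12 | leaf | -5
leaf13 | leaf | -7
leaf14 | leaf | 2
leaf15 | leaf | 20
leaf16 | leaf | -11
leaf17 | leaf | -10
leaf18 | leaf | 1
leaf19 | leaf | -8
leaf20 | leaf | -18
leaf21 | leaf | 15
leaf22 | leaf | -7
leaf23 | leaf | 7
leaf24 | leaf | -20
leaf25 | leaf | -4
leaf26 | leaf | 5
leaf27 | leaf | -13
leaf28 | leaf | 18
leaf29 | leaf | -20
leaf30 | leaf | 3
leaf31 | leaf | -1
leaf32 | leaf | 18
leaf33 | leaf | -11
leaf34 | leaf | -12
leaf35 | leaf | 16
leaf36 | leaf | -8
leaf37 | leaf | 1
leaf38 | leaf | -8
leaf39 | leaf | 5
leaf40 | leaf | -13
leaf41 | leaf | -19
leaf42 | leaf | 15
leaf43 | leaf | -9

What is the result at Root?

-10

J (Farouk): min(2, 15, -5) = -5
K (Farouk): min(13, -11) = -11
C (Bob): max(-5, -11) = -5
L (Farouk): min(3, -13) = -13
M (Farouk): min(-8, -18, -7, -13) = -18
N (Farouk): min(-5, -7, 2) = -7
D (Bob): max(-13, -18, -7) = -7
P (Farouk): min(20, -11) = -11
Q (Farouk): min(-10, 1, -8) = -10
R (Farouk): min(-18, 15, -7, 7) = -18
E (Bob): max(-11, -10, -18) = -10
A (Farouk): min(-5, -7, -10) = -10
S (Farouk): min(-20, -4) = -20
T (Farouk): min(5, -13) = -13
F (Bob): max(-20, -13) = -13
U (Farouk): min(18, -20, 3) = -20
V (Farouk): min(-1, 18, -11) = -11
G (Bob): max(-20, -11) = -11
W (Farouk): min(-12, 16) = -12
X (Farouk): min(-8, 1) = -8
Y (Farouk): min(-8, 5, -13) = -13
Z (Farouk): min(-19, 15, -9) = -19
H (Bob): max(-12, -8, -13, -19) = -8
B (Farouk): min(-13, -11, -8) = -13
Root (Bob): max(-10, -13) = -10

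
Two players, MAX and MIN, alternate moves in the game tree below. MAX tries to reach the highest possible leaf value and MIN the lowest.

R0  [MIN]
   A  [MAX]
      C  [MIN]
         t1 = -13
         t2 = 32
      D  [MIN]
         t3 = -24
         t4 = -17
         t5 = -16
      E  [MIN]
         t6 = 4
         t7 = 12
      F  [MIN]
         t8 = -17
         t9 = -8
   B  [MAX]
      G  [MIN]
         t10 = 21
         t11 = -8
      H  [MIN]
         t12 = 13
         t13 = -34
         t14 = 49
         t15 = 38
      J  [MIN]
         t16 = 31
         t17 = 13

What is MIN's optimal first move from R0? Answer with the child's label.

A

C (MIN): min(-13, 32) = -13
D (MIN): min(-24, -17, -16) = -24
E (MIN): min(4, 12) = 4
F (MIN): min(-17, -8) = -17
A (MAX): max(-13, -24, 4, -17) = 4
G (MIN): min(21, -8) = -8
H (MIN): min(13, -34, 49, 38) = -34
J (MIN): min(31, 13) = 13
B (MAX): max(-8, -34, 13) = 13
R0 (MIN): min(4, 13) = 4
MIN at R0 wants the lowest of {A=4, B=13}, so chooses A.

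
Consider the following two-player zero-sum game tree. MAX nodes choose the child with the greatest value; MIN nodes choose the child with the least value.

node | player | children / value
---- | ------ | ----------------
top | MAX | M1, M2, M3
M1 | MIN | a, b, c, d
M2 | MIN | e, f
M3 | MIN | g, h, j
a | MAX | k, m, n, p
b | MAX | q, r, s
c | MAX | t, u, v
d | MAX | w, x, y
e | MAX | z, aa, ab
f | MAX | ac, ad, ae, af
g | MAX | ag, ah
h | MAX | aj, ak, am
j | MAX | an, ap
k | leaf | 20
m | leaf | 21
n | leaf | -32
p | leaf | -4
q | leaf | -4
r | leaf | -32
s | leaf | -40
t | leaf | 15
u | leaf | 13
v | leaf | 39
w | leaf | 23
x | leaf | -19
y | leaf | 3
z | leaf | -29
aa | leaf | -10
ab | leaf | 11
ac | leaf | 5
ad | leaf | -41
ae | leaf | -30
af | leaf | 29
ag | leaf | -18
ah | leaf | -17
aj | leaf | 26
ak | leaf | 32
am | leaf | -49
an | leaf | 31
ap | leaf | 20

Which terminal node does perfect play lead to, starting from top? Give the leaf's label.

a (MAX): max(20, 21, -32, -4) = 21
b (MAX): max(-4, -32, -40) = -4
c (MAX): max(15, 13, 39) = 39
d (MAX): max(23, -19, 3) = 23
M1 (MIN): min(21, -4, 39, 23) = -4
e (MAX): max(-29, -10, 11) = 11
f (MAX): max(5, -41, -30, 29) = 29
M2 (MIN): min(11, 29) = 11
g (MAX): max(-18, -17) = -17
h (MAX): max(26, 32, -49) = 32
j (MAX): max(31, 20) = 31
M3 (MIN): min(-17, 32, 31) = -17
top (MAX): max(-4, 11, -17) = 11
At top, MAX picks M2 (highest: 11).
At M2, MIN picks e (lowest: 11).
At e, MAX picks ab (highest: 11).
Terminal value 11.

ab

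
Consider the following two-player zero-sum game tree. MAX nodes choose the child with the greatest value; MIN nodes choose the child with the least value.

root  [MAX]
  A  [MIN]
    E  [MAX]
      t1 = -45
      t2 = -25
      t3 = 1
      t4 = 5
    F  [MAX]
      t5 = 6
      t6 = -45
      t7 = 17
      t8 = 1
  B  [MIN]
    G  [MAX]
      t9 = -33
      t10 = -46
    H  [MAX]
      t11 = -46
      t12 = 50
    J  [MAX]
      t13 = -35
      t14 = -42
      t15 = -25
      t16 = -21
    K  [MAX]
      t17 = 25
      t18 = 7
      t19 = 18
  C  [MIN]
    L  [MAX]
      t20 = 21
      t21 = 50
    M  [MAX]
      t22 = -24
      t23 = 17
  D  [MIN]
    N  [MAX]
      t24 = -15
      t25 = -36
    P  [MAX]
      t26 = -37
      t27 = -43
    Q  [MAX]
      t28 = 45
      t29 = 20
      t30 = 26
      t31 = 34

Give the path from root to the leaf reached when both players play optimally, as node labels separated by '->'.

E (MAX): max(-45, -25, 1, 5) = 5
F (MAX): max(6, -45, 17, 1) = 17
A (MIN): min(5, 17) = 5
G (MAX): max(-33, -46) = -33
H (MAX): max(-46, 50) = 50
J (MAX): max(-35, -42, -25, -21) = -21
K (MAX): max(25, 7, 18) = 25
B (MIN): min(-33, 50, -21, 25) = -33
L (MAX): max(21, 50) = 50
M (MAX): max(-24, 17) = 17
C (MIN): min(50, 17) = 17
N (MAX): max(-15, -36) = -15
P (MAX): max(-37, -43) = -37
Q (MAX): max(45, 20, 26, 34) = 45
D (MIN): min(-15, -37, 45) = -37
root (MAX): max(5, -33, 17, -37) = 17
At root, MAX picks C (highest: 17).
At C, MIN picks M (lowest: 17).
At M, MAX picks t23 (highest: 17).
Terminal value 17.

root -> C -> M -> t23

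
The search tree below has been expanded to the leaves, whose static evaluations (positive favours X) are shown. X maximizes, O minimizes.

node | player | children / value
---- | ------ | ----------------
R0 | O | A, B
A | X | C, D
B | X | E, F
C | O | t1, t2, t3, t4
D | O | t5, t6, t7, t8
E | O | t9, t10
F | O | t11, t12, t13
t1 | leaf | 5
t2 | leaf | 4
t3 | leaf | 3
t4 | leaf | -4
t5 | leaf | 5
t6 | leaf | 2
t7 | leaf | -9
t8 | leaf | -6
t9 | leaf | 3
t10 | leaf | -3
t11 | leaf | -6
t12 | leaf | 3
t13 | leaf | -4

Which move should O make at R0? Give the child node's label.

C (O): min(5, 4, 3, -4) = -4
D (O): min(5, 2, -9, -6) = -9
A (X): max(-4, -9) = -4
E (O): min(3, -3) = -3
F (O): min(-6, 3, -4) = -6
B (X): max(-3, -6) = -3
R0 (O): min(-4, -3) = -4
O at R0 wants the lowest of {A=-4, B=-3}, so chooses A.

A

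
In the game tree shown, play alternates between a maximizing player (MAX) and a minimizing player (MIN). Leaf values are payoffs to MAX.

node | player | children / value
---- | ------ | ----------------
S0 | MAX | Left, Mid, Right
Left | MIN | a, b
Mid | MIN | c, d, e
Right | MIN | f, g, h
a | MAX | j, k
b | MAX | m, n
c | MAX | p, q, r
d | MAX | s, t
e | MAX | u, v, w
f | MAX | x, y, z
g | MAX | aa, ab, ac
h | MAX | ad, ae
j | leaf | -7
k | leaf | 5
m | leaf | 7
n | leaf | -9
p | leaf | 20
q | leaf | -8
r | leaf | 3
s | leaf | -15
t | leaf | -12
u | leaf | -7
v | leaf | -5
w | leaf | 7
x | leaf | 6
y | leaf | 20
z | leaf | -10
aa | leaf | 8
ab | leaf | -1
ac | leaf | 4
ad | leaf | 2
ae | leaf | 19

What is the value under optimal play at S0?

8

a (MAX): max(-7, 5) = 5
b (MAX): max(7, -9) = 7
Left (MIN): min(5, 7) = 5
c (MAX): max(20, -8, 3) = 20
d (MAX): max(-15, -12) = -12
e (MAX): max(-7, -5, 7) = 7
Mid (MIN): min(20, -12, 7) = -12
f (MAX): max(6, 20, -10) = 20
g (MAX): max(8, -1, 4) = 8
h (MAX): max(2, 19) = 19
Right (MIN): min(20, 8, 19) = 8
S0 (MAX): max(5, -12, 8) = 8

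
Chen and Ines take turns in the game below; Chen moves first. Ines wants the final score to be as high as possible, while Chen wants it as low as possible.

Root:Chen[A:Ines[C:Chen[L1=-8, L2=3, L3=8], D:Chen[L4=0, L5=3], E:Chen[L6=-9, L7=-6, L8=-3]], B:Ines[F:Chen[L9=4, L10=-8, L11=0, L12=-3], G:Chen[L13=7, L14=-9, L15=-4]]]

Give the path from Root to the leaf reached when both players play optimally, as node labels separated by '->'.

C (Chen): min(-8, 3, 8) = -8
D (Chen): min(0, 3) = 0
E (Chen): min(-9, -6, -3) = -9
A (Ines): max(-8, 0, -9) = 0
F (Chen): min(4, -8, 0, -3) = -8
G (Chen): min(7, -9, -4) = -9
B (Ines): max(-8, -9) = -8
Root (Chen): min(0, -8) = -8
At Root, Chen picks B (lowest: -8).
At B, Ines picks F (highest: -8).
At F, Chen picks L10 (lowest: -8).
Terminal value -8.

Root -> B -> F -> L10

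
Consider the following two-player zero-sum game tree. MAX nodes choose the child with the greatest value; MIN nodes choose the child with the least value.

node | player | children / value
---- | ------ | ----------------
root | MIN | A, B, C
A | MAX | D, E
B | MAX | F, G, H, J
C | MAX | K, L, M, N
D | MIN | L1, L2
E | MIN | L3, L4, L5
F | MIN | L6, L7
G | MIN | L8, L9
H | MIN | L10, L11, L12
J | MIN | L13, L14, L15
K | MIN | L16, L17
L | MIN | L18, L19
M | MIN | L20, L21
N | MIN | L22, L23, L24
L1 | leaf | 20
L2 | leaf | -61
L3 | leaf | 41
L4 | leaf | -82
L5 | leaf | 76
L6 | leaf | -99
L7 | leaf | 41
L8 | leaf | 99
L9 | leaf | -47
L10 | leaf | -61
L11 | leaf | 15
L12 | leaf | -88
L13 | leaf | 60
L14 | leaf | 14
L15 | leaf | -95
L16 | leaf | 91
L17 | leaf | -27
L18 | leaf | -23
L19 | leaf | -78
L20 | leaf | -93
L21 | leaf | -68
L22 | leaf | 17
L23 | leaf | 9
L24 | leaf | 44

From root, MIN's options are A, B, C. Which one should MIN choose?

D (MIN): min(20, -61) = -61
E (MIN): min(41, -82, 76) = -82
A (MAX): max(-61, -82) = -61
F (MIN): min(-99, 41) = -99
G (MIN): min(99, -47) = -47
H (MIN): min(-61, 15, -88) = -88
J (MIN): min(60, 14, -95) = -95
B (MAX): max(-99, -47, -88, -95) = -47
K (MIN): min(91, -27) = -27
L (MIN): min(-23, -78) = -78
M (MIN): min(-93, -68) = -93
N (MIN): min(17, 9, 44) = 9
C (MAX): max(-27, -78, -93, 9) = 9
root (MIN): min(-61, -47, 9) = -61
MIN at root wants the lowest of {A=-61, B=-47, C=9}, so chooses A.

A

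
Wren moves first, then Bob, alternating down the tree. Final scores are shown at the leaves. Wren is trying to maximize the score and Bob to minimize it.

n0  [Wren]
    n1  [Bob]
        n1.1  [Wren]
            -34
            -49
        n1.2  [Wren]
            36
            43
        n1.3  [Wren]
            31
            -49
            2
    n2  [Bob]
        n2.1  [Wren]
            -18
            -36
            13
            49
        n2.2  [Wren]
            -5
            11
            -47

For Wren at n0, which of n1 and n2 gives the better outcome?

n1.1 (Wren): max(-34, -49) = -34
n1.2 (Wren): max(36, 43) = 43
n1.3 (Wren): max(31, -49, 2) = 31
n1 (Bob): min(-34, 43, 31) = -34
n2.1 (Wren): max(-18, -36, 13, 49) = 49
n2.2 (Wren): max(-5, 11, -47) = 11
n2 (Bob): min(49, 11) = 11
Wren prefers the higher value; n1=-34, n2=11. n2 is better since 11 > -34.

n2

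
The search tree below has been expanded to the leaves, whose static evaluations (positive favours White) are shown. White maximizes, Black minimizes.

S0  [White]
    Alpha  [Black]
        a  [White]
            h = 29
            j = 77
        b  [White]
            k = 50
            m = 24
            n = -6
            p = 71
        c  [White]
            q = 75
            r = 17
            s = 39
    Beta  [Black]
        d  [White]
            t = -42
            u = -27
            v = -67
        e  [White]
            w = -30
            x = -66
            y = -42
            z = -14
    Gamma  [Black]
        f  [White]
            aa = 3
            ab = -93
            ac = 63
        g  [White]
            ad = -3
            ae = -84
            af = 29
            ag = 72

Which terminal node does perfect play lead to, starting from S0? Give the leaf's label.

a (White): max(29, 77) = 77
b (White): max(50, 24, -6, 71) = 71
c (White): max(75, 17, 39) = 75
Alpha (Black): min(77, 71, 75) = 71
d (White): max(-42, -27, -67) = -27
e (White): max(-30, -66, -42, -14) = -14
Beta (Black): min(-27, -14) = -27
f (White): max(3, -93, 63) = 63
g (White): max(-3, -84, 29, 72) = 72
Gamma (Black): min(63, 72) = 63
S0 (White): max(71, -27, 63) = 71
At S0, White picks Alpha (highest: 71).
At Alpha, Black picks b (lowest: 71).
At b, White picks p (highest: 71).
Terminal value 71.

p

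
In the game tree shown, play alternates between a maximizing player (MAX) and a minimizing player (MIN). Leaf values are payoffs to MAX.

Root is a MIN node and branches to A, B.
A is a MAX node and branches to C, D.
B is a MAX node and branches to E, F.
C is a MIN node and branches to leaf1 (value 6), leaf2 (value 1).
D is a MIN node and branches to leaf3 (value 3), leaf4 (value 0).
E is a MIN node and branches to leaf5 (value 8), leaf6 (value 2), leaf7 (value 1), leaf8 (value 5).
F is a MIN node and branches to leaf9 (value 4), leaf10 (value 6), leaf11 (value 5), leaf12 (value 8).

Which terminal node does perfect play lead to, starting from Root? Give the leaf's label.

C (MIN): min(6, 1) = 1
D (MIN): min(3, 0) = 0
A (MAX): max(1, 0) = 1
E (MIN): min(8, 2, 1, 5) = 1
F (MIN): min(4, 6, 5, 8) = 4
B (MAX): max(1, 4) = 4
Root (MIN): min(1, 4) = 1
At Root, MIN picks A (lowest: 1).
At A, MAX picks C (highest: 1).
At C, MIN picks leaf2 (lowest: 1).
Terminal value 1.

leaf2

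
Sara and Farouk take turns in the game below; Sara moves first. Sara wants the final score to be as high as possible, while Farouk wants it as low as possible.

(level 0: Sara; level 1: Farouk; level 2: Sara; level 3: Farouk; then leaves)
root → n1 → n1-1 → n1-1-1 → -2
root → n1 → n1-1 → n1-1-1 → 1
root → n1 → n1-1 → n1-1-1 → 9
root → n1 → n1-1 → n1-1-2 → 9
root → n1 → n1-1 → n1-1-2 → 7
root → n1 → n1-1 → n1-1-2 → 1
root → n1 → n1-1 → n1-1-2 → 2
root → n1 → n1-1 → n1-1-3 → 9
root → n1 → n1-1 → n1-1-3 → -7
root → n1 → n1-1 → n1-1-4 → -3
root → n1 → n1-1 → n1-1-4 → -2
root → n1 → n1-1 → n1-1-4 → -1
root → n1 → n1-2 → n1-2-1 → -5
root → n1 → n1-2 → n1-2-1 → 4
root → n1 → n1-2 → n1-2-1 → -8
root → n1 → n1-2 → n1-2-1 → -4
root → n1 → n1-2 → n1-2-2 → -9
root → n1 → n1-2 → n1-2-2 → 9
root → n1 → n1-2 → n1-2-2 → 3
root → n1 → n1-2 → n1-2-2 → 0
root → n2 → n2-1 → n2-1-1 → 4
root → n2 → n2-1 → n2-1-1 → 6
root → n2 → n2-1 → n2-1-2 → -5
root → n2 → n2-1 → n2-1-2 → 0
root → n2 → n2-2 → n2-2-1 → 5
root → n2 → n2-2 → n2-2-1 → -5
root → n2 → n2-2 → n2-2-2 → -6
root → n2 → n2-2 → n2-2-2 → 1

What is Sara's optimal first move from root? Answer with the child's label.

n2

n1-1-1 (Farouk): min(-2, 1, 9) = -2
n1-1-2 (Farouk): min(9, 7, 1, 2) = 1
n1-1-3 (Farouk): min(9, -7) = -7
n1-1-4 (Farouk): min(-3, -2, -1) = -3
n1-1 (Sara): max(-2, 1, -7, -3) = 1
n1-2-1 (Farouk): min(-5, 4, -8, -4) = -8
n1-2-2 (Farouk): min(-9, 9, 3, 0) = -9
n1-2 (Sara): max(-8, -9) = -8
n1 (Farouk): min(1, -8) = -8
n2-1-1 (Farouk): min(4, 6) = 4
n2-1-2 (Farouk): min(-5, 0) = -5
n2-1 (Sara): max(4, -5) = 4
n2-2-1 (Farouk): min(5, -5) = -5
n2-2-2 (Farouk): min(-6, 1) = -6
n2-2 (Sara): max(-5, -6) = -5
n2 (Farouk): min(4, -5) = -5
root (Sara): max(-8, -5) = -5
Sara at root wants the highest of {n1=-8, n2=-5}, so chooses n2.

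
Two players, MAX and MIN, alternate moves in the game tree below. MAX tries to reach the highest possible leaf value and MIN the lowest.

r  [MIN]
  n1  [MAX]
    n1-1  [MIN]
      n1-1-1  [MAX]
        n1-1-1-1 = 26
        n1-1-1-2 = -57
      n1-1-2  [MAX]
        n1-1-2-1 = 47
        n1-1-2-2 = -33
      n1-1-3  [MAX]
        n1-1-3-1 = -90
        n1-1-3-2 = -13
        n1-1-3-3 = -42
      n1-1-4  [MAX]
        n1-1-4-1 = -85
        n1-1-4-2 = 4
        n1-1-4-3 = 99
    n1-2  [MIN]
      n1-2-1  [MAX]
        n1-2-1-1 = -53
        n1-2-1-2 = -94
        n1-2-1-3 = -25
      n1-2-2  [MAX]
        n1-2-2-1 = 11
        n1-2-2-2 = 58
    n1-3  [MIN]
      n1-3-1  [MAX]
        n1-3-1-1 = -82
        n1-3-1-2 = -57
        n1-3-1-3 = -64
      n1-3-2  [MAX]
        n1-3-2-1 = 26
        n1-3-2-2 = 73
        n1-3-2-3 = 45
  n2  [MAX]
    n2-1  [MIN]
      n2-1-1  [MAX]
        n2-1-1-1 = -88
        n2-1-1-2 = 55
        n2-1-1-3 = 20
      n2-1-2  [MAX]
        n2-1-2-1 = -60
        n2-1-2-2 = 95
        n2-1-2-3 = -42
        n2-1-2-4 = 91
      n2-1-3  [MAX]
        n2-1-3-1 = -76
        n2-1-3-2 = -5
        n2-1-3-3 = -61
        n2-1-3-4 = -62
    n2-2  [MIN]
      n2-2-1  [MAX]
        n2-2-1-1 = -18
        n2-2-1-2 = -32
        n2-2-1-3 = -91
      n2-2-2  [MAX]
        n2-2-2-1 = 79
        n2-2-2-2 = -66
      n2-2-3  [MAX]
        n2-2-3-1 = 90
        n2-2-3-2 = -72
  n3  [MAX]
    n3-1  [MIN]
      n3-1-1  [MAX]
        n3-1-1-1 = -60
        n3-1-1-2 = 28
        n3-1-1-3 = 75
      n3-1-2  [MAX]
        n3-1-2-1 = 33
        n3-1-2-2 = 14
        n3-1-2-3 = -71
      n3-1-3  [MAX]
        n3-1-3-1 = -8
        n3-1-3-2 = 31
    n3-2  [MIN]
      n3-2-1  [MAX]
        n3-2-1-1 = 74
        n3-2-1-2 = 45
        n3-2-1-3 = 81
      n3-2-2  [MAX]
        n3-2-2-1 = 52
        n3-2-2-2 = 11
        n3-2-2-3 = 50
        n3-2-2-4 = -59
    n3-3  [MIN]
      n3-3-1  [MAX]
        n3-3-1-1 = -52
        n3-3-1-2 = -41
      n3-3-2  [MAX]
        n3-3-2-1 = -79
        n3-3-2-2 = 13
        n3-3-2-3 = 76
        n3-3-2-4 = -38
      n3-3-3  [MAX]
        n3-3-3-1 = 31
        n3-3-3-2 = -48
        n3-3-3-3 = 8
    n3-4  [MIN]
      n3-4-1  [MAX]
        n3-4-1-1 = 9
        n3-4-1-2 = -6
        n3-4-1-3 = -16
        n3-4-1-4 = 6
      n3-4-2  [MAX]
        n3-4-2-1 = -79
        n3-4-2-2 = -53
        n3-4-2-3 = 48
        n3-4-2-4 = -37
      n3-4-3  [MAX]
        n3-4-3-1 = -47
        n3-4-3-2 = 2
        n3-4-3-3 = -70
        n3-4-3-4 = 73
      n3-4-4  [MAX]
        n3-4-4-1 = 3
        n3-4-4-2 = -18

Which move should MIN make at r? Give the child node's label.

n1-1-1 (MAX): max(26, -57) = 26
n1-1-2 (MAX): max(47, -33) = 47
n1-1-3 (MAX): max(-90, -13, -42) = -13
n1-1-4 (MAX): max(-85, 4, 99) = 99
n1-1 (MIN): min(26, 47, -13, 99) = -13
n1-2-1 (MAX): max(-53, -94, -25) = -25
n1-2-2 (MAX): max(11, 58) = 58
n1-2 (MIN): min(-25, 58) = -25
n1-3-1 (MAX): max(-82, -57, -64) = -57
n1-3-2 (MAX): max(26, 73, 45) = 73
n1-3 (MIN): min(-57, 73) = -57
n1 (MAX): max(-13, -25, -57) = -13
n2-1-1 (MAX): max(-88, 55, 20) = 55
n2-1-2 (MAX): max(-60, 95, -42, 91) = 95
n2-1-3 (MAX): max(-76, -5, -61, -62) = -5
n2-1 (MIN): min(55, 95, -5) = -5
n2-2-1 (MAX): max(-18, -32, -91) = -18
n2-2-2 (MAX): max(79, -66) = 79
n2-2-3 (MAX): max(90, -72) = 90
n2-2 (MIN): min(-18, 79, 90) = -18
n2 (MAX): max(-5, -18) = -5
n3-1-1 (MAX): max(-60, 28, 75) = 75
n3-1-2 (MAX): max(33, 14, -71) = 33
n3-1-3 (MAX): max(-8, 31) = 31
n3-1 (MIN): min(75, 33, 31) = 31
n3-2-1 (MAX): max(74, 45, 81) = 81
n3-2-2 (MAX): max(52, 11, 50, -59) = 52
n3-2 (MIN): min(81, 52) = 52
n3-3-1 (MAX): max(-52, -41) = -41
n3-3-2 (MAX): max(-79, 13, 76, -38) = 76
n3-3-3 (MAX): max(31, -48, 8) = 31
n3-3 (MIN): min(-41, 76, 31) = -41
n3-4-1 (MAX): max(9, -6, -16, 6) = 9
n3-4-2 (MAX): max(-79, -53, 48, -37) = 48
n3-4-3 (MAX): max(-47, 2, -70, 73) = 73
n3-4-4 (MAX): max(3, -18) = 3
n3-4 (MIN): min(9, 48, 73, 3) = 3
n3 (MAX): max(31, 52, -41, 3) = 52
r (MIN): min(-13, -5, 52) = -13
MIN at r wants the lowest of {n1=-13, n2=-5, n3=52}, so chooses n1.

n1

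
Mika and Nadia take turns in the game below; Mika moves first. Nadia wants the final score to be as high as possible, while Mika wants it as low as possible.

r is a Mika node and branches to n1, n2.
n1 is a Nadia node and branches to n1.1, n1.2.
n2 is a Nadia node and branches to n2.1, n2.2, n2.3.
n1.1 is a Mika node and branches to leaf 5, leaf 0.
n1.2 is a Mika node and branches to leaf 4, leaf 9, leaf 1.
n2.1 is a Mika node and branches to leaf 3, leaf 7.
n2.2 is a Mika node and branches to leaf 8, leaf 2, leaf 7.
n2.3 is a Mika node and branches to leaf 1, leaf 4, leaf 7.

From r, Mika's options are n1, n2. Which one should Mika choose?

n1

n1.1 (Mika): min(5, 0) = 0
n1.2 (Mika): min(4, 9, 1) = 1
n1 (Nadia): max(0, 1) = 1
n2.1 (Mika): min(3, 7) = 3
n2.2 (Mika): min(8, 2, 7) = 2
n2.3 (Mika): min(1, 4, 7) = 1
n2 (Nadia): max(3, 2, 1) = 3
r (Mika): min(1, 3) = 1
Mika at r wants the lowest of {n1=1, n2=3}, so chooses n1.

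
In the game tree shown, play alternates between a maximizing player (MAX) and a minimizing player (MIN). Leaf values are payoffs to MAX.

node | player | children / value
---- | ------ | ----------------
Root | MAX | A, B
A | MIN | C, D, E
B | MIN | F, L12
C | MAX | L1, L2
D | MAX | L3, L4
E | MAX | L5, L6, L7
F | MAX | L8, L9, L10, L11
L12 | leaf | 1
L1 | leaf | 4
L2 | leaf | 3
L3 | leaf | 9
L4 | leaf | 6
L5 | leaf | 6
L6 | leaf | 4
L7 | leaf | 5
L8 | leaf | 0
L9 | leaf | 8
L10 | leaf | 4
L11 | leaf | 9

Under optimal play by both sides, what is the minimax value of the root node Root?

4

C (MAX): max(4, 3) = 4
D (MAX): max(9, 6) = 9
E (MAX): max(6, 4, 5) = 6
A (MIN): min(4, 9, 6) = 4
F (MAX): max(0, 8, 4, 9) = 9
B (MIN): min(9, 1) = 1
Root (MAX): max(4, 1) = 4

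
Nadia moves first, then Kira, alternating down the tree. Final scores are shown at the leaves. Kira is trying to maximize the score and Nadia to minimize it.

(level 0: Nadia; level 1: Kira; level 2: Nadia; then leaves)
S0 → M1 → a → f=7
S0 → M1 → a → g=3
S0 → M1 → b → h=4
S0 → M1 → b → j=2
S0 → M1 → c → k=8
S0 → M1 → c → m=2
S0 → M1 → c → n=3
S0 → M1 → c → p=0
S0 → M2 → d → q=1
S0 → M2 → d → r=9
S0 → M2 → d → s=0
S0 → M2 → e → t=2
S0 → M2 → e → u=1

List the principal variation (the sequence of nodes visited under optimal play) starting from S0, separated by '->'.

a (Nadia): min(7, 3) = 3
b (Nadia): min(4, 2) = 2
c (Nadia): min(8, 2, 3, 0) = 0
M1 (Kira): max(3, 2, 0) = 3
d (Nadia): min(1, 9, 0) = 0
e (Nadia): min(2, 1) = 1
M2 (Kira): max(0, 1) = 1
S0 (Nadia): min(3, 1) = 1
At S0, Nadia picks M2 (lowest: 1).
At M2, Kira picks e (highest: 1).
At e, Nadia picks u (lowest: 1).
Terminal value 1.

S0 -> M2 -> e -> u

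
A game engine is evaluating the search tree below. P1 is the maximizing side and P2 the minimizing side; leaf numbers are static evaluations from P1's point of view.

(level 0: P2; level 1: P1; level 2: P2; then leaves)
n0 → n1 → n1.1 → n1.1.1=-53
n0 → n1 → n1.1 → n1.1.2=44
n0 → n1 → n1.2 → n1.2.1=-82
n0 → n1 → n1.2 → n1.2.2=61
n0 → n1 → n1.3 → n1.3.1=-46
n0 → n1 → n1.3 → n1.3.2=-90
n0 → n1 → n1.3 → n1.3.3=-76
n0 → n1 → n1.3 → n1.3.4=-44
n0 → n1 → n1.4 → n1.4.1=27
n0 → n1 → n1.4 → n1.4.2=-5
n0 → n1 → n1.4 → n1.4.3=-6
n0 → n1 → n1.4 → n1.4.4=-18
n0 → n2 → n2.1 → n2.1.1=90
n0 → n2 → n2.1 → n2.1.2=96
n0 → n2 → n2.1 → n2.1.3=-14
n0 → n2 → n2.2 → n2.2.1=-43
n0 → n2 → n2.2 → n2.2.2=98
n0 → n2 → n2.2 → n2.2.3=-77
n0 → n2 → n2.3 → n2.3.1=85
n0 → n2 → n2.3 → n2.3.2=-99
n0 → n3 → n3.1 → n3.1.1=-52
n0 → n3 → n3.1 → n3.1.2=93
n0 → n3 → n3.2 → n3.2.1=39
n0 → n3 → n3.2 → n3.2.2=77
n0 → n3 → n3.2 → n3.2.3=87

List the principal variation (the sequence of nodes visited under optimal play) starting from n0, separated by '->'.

n1.1 (P2): min(-53, 44) = -53
n1.2 (P2): min(-82, 61) = -82
n1.3 (P2): min(-46, -90, -76, -44) = -90
n1.4 (P2): min(27, -5, -6, -18) = -18
n1 (P1): max(-53, -82, -90, -18) = -18
n2.1 (P2): min(90, 96, -14) = -14
n2.2 (P2): min(-43, 98, -77) = -77
n2.3 (P2): min(85, -99) = -99
n2 (P1): max(-14, -77, -99) = -14
n3.1 (P2): min(-52, 93) = -52
n3.2 (P2): min(39, 77, 87) = 39
n3 (P1): max(-52, 39) = 39
n0 (P2): min(-18, -14, 39) = -18
At n0, P2 picks n1 (lowest: -18).
At n1, P1 picks n1.4 (highest: -18).
At n1.4, P2 picks n1.4.4 (lowest: -18).
Terminal value -18.

n0 -> n1 -> n1.4 -> n1.4.4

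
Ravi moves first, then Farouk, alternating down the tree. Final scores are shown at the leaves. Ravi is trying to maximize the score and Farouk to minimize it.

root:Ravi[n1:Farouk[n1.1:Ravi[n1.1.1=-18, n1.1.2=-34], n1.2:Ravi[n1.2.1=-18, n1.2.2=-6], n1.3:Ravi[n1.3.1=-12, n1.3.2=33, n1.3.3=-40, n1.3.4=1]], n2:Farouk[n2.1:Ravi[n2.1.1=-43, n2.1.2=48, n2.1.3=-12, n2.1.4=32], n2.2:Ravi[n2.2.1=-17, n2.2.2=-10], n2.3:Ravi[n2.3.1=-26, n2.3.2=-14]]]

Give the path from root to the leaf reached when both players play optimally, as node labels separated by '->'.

root -> n2 -> n2.3 -> n2.3.2

n1.1 (Ravi): max(-18, -34) = -18
n1.2 (Ravi): max(-18, -6) = -6
n1.3 (Ravi): max(-12, 33, -40, 1) = 33
n1 (Farouk): min(-18, -6, 33) = -18
n2.1 (Ravi): max(-43, 48, -12, 32) = 48
n2.2 (Ravi): max(-17, -10) = -10
n2.3 (Ravi): max(-26, -14) = -14
n2 (Farouk): min(48, -10, -14) = -14
root (Ravi): max(-18, -14) = -14
At root, Ravi picks n2 (highest: -14).
At n2, Farouk picks n2.3 (lowest: -14).
At n2.3, Ravi picks n2.3.2 (highest: -14).
Terminal value -14.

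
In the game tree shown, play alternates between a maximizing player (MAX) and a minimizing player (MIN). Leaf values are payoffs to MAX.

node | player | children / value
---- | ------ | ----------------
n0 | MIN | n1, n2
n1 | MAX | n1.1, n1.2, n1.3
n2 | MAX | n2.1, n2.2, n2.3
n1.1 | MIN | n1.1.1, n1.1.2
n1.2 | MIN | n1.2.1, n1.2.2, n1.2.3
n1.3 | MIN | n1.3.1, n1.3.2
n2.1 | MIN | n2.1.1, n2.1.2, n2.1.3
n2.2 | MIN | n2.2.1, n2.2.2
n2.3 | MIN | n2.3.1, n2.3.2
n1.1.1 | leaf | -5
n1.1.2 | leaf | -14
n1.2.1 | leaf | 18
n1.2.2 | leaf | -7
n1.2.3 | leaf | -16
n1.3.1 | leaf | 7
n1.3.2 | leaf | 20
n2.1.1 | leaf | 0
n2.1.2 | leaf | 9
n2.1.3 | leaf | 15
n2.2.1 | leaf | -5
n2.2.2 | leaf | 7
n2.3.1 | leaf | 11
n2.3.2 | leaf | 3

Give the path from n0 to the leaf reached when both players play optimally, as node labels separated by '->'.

n0 -> n2 -> n2.3 -> n2.3.2

n1.1 (MIN): min(-5, -14) = -14
n1.2 (MIN): min(18, -7, -16) = -16
n1.3 (MIN): min(7, 20) = 7
n1 (MAX): max(-14, -16, 7) = 7
n2.1 (MIN): min(0, 9, 15) = 0
n2.2 (MIN): min(-5, 7) = -5
n2.3 (MIN): min(11, 3) = 3
n2 (MAX): max(0, -5, 3) = 3
n0 (MIN): min(7, 3) = 3
At n0, MIN picks n2 (lowest: 3).
At n2, MAX picks n2.3 (highest: 3).
At n2.3, MIN picks n2.3.2 (lowest: 3).
Terminal value 3.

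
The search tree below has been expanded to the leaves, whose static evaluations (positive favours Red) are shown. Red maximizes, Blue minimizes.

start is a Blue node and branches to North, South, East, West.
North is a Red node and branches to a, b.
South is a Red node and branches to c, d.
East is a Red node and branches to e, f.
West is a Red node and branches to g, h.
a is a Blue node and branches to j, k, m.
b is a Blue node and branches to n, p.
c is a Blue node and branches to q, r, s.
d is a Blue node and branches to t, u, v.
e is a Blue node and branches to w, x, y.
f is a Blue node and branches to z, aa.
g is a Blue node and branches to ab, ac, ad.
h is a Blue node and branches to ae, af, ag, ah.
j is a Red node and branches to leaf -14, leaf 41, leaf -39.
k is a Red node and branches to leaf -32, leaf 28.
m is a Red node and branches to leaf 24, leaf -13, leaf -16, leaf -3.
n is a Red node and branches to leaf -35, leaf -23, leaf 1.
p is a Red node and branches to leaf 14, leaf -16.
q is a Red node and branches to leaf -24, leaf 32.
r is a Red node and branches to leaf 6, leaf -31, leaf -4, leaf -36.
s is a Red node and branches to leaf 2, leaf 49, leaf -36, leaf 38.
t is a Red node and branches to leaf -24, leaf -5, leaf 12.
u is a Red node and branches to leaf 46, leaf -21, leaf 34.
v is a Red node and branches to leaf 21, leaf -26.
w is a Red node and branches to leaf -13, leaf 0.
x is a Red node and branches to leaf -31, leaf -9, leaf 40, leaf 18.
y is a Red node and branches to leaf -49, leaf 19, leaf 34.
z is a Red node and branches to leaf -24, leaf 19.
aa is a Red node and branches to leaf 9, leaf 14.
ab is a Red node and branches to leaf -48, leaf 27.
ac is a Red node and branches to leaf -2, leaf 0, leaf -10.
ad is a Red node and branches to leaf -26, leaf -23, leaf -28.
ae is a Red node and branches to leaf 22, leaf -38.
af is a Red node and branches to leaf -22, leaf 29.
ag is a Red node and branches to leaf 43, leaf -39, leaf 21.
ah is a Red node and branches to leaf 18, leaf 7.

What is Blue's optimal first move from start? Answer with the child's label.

j (Red): max(-14, 41, -39) = 41
k (Red): max(-32, 28) = 28
m (Red): max(24, -13, -16, -3) = 24
a (Blue): min(41, 28, 24) = 24
n (Red): max(-35, -23, 1) = 1
p (Red): max(14, -16) = 14
b (Blue): min(1, 14) = 1
North (Red): max(24, 1) = 24
q (Red): max(-24, 32) = 32
r (Red): max(6, -31, -4, -36) = 6
s (Red): max(2, 49, -36, 38) = 49
c (Blue): min(32, 6, 49) = 6
t (Red): max(-24, -5, 12) = 12
u (Red): max(46, -21, 34) = 46
v (Red): max(21, -26) = 21
d (Blue): min(12, 46, 21) = 12
South (Red): max(6, 12) = 12
w (Red): max(-13, 0) = 0
x (Red): max(-31, -9, 40, 18) = 40
y (Red): max(-49, 19, 34) = 34
e (Blue): min(0, 40, 34) = 0
z (Red): max(-24, 19) = 19
aa (Red): max(9, 14) = 14
f (Blue): min(19, 14) = 14
East (Red): max(0, 14) = 14
ab (Red): max(-48, 27) = 27
ac (Red): max(-2, 0, -10) = 0
ad (Red): max(-26, -23, -28) = -23
g (Blue): min(27, 0, -23) = -23
ae (Red): max(22, -38) = 22
af (Red): max(-22, 29) = 29
ag (Red): max(43, -39, 21) = 43
ah (Red): max(18, 7) = 18
h (Blue): min(22, 29, 43, 18) = 18
West (Red): max(-23, 18) = 18
start (Blue): min(24, 12, 14, 18) = 12
Blue at start wants the lowest of {North=24, South=12, East=14, West=18}, so chooses South.

South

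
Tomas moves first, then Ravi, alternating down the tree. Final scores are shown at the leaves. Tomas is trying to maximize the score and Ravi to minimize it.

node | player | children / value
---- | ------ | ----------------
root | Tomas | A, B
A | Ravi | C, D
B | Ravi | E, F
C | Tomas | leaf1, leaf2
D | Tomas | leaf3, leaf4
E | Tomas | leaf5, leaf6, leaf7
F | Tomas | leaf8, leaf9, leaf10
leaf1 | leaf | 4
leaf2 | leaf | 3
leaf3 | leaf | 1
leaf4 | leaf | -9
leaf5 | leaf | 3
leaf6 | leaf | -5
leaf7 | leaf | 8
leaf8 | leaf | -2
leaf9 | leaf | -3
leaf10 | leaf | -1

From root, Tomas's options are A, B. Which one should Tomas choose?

A

C (Tomas): max(4, 3) = 4
D (Tomas): max(1, -9) = 1
A (Ravi): min(4, 1) = 1
E (Tomas): max(3, -5, 8) = 8
F (Tomas): max(-2, -3, -1) = -1
B (Ravi): min(8, -1) = -1
root (Tomas): max(1, -1) = 1
Tomas at root wants the highest of {A=1, B=-1}, so chooses A.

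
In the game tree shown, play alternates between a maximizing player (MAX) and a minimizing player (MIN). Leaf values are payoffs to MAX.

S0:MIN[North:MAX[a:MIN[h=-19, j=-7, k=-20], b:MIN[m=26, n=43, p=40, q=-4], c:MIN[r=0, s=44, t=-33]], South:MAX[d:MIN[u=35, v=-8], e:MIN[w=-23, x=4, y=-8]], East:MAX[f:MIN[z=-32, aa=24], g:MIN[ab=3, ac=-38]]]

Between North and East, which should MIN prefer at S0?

East

a (MIN): min(-19, -7, -20) = -20
b (MIN): min(26, 43, 40, -4) = -4
c (MIN): min(0, 44, -33) = -33
North (MAX): max(-20, -4, -33) = -4
f (MIN): min(-32, 24) = -32
g (MIN): min(3, -38) = -38
East (MAX): max(-32, -38) = -32
MIN prefers the lower value; North=-4, East=-32. East is better since -32 < -4.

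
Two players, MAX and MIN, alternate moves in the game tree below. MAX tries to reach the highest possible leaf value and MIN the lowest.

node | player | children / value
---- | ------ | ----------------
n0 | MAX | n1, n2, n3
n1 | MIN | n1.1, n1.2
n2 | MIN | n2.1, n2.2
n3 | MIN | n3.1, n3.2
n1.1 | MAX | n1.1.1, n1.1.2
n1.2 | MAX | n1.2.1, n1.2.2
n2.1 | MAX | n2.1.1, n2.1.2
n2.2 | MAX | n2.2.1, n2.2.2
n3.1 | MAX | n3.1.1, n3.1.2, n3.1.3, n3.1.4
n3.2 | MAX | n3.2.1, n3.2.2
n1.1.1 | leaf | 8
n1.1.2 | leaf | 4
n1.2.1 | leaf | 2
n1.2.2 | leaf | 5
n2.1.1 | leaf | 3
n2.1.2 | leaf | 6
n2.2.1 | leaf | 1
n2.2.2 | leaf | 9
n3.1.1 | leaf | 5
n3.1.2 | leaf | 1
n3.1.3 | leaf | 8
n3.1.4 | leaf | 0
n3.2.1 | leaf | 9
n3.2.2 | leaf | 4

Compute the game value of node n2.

n2.1 (MAX): max(3, 6) = 6
n2.2 (MAX): max(1, 9) = 9
n2 (MIN): min(6, 9) = 6

6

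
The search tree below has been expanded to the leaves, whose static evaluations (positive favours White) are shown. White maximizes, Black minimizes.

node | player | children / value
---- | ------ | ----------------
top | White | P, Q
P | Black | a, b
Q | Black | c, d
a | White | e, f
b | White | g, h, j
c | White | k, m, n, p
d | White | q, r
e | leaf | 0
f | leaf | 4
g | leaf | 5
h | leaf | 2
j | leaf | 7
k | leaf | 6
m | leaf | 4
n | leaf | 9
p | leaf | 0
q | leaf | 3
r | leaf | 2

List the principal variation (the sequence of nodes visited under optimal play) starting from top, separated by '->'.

a (White): max(0, 4) = 4
b (White): max(5, 2, 7) = 7
P (Black): min(4, 7) = 4
c (White): max(6, 4, 9, 0) = 9
d (White): max(3, 2) = 3
Q (Black): min(9, 3) = 3
top (White): max(4, 3) = 4
At top, White picks P (highest: 4).
At P, Black picks a (lowest: 4).
At a, White picks f (highest: 4).
Terminal value 4.

top -> P -> a -> f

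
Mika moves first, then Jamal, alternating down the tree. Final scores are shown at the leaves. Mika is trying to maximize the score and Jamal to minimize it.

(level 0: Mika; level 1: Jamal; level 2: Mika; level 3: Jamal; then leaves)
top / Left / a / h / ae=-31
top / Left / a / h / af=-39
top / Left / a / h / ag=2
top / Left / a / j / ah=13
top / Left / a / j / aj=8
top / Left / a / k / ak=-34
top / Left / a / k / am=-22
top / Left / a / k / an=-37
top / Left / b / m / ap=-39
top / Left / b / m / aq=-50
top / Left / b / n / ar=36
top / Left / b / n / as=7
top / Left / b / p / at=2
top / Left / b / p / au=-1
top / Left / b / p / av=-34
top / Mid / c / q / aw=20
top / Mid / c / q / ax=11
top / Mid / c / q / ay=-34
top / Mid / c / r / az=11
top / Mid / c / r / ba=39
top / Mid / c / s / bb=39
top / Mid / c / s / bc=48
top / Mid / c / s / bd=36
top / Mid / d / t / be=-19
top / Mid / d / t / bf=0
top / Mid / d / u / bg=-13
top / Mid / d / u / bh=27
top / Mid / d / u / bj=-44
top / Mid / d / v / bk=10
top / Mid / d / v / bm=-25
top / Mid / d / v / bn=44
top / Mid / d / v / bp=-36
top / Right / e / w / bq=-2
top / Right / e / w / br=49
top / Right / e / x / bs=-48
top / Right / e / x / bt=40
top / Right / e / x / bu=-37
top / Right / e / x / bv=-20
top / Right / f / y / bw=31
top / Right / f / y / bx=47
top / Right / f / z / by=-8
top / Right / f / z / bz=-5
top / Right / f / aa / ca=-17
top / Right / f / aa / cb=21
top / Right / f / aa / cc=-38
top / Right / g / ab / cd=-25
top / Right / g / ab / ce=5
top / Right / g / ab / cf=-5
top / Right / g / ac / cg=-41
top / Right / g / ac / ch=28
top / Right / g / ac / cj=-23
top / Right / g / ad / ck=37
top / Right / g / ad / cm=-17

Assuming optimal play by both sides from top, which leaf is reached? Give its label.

h (Jamal): min(-31, -39, 2) = -39
j (Jamal): min(13, 8) = 8
k (Jamal): min(-34, -22, -37) = -37
a (Mika): max(-39, 8, -37) = 8
m (Jamal): min(-39, -50) = -50
n (Jamal): min(36, 7) = 7
p (Jamal): min(2, -1, -34) = -34
b (Mika): max(-50, 7, -34) = 7
Left (Jamal): min(8, 7) = 7
q (Jamal): min(20, 11, -34) = -34
r (Jamal): min(11, 39) = 11
s (Jamal): min(39, 48, 36) = 36
c (Mika): max(-34, 11, 36) = 36
t (Jamal): min(-19, 0) = -19
u (Jamal): min(-13, 27, -44) = -44
v (Jamal): min(10, -25, 44, -36) = -36
d (Mika): max(-19, -44, -36) = -19
Mid (Jamal): min(36, -19) = -19
w (Jamal): min(-2, 49) = -2
x (Jamal): min(-48, 40, -37, -20) = -48
e (Mika): max(-2, -48) = -2
y (Jamal): min(31, 47) = 31
z (Jamal): min(-8, -5) = -8
aa (Jamal): min(-17, 21, -38) = -38
f (Mika): max(31, -8, -38) = 31
ab (Jamal): min(-25, 5, -5) = -25
ac (Jamal): min(-41, 28, -23) = -41
ad (Jamal): min(37, -17) = -17
g (Mika): max(-25, -41, -17) = -17
Right (Jamal): min(-2, 31, -17) = -17
top (Mika): max(7, -19, -17) = 7
At top, Mika picks Left (highest: 7).
At Left, Jamal picks b (lowest: 7).
At b, Mika picks n (highest: 7).
At n, Jamal picks as (lowest: 7).
Terminal value 7.

as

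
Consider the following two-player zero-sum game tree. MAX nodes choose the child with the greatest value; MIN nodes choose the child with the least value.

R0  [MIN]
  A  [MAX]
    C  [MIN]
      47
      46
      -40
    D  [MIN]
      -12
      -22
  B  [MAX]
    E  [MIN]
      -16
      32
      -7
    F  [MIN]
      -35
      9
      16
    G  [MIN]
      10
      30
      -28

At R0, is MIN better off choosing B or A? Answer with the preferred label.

A

E (MIN): min(-16, 32, -7) = -16
F (MIN): min(-35, 9, 16) = -35
G (MIN): min(10, 30, -28) = -28
B (MAX): max(-16, -35, -28) = -16
C (MIN): min(47, 46, -40) = -40
D (MIN): min(-12, -22) = -22
A (MAX): max(-40, -22) = -22
MIN prefers the lower value; B=-16, A=-22. A is better since -22 < -16.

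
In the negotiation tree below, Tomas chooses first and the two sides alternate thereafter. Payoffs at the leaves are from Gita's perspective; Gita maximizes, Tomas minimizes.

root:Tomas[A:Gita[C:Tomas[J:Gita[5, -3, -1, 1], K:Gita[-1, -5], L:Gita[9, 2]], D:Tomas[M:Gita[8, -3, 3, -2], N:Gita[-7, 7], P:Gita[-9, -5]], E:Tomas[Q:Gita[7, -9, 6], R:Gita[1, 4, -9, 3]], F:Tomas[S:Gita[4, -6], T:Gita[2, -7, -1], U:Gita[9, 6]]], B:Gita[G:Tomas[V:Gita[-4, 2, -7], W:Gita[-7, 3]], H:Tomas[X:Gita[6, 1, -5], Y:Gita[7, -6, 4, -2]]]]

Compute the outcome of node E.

4

Q (Gita): max(7, -9, 6) = 7
R (Gita): max(1, 4, -9, 3) = 4
E (Tomas): min(7, 4) = 4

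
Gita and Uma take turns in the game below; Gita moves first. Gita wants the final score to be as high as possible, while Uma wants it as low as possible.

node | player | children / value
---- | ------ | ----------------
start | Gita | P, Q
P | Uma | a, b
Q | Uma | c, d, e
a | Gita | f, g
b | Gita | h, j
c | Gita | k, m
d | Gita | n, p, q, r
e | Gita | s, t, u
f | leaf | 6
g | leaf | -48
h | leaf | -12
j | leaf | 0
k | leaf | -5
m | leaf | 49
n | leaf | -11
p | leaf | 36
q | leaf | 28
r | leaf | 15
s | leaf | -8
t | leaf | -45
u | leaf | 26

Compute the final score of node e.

e (Gita): max(-8, -45, 26) = 26

26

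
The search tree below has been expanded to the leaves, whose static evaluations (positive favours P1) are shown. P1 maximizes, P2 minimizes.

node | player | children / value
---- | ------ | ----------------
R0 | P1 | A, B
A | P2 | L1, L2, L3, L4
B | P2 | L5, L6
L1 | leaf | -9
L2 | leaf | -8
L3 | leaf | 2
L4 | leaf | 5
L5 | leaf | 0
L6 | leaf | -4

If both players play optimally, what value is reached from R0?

-4

A (P2): min(-9, -8, 2, 5) = -9
B (P2): min(0, -4) = -4
R0 (P1): max(-9, -4) = -4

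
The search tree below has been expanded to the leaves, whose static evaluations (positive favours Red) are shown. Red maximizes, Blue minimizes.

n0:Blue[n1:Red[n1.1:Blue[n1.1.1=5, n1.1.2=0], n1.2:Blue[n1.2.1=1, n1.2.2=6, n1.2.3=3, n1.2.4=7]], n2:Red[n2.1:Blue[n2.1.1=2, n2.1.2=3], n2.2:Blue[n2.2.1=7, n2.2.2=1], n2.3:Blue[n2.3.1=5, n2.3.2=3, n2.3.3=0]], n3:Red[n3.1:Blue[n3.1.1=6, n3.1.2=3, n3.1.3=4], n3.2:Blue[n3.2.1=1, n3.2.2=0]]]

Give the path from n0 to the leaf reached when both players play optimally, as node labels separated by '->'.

n1.1 (Blue): min(5, 0) = 0
n1.2 (Blue): min(1, 6, 3, 7) = 1
n1 (Red): max(0, 1) = 1
n2.1 (Blue): min(2, 3) = 2
n2.2 (Blue): min(7, 1) = 1
n2.3 (Blue): min(5, 3, 0) = 0
n2 (Red): max(2, 1, 0) = 2
n3.1 (Blue): min(6, 3, 4) = 3
n3.2 (Blue): min(1, 0) = 0
n3 (Red): max(3, 0) = 3
n0 (Blue): min(1, 2, 3) = 1
At n0, Blue picks n1 (lowest: 1).
At n1, Red picks n1.2 (highest: 1).
At n1.2, Blue picks n1.2.1 (lowest: 1).
Terminal value 1.

n0 -> n1 -> n1.2 -> n1.2.1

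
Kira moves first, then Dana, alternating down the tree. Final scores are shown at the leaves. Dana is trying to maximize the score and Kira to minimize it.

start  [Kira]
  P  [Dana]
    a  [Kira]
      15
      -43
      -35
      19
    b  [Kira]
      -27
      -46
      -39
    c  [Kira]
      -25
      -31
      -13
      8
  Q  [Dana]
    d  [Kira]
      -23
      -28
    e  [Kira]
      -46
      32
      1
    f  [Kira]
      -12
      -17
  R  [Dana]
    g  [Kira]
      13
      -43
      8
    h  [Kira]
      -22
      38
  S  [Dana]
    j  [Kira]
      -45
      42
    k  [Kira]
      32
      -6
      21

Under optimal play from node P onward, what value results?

a (Kira): min(15, -43, -35, 19) = -43
b (Kira): min(-27, -46, -39) = -46
c (Kira): min(-25, -31, -13, 8) = -31
P (Dana): max(-43, -46, -31) = -31

-31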